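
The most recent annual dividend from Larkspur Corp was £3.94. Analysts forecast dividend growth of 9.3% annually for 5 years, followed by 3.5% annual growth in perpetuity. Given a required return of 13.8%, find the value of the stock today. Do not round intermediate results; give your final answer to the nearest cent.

D_1 = 4.30642
D_2 = 4.70692
D_3 = 5.14466
D_4 = 5.62311
D_5 = 6.14606
Terminal value at year 5: TV = D_5×(1+g_2)/(r−g_2) = 6.36118/0.103 = 61.75899
P_0 = D_1/(1+r)^1 + D_2/(1+r)^2 + D_3/(1+r)^3 + D_4/(1+r)^4 + D_5/(1+r)^5 + TV/(1+r)^5
    = 3.78420 + 3.63456 + 3.49084 + 3.35280 + 3.22022 + 32.35853 = 49.84116

£49.84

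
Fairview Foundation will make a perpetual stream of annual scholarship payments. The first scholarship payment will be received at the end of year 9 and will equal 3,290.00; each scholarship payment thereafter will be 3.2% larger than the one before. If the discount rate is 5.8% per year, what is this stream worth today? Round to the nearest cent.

Value at end of year 8: C₁ / (r − g) = 3,290.00 / (0.058 − 0.032) = 126,538.4615
Discount to today: PV = 126,538.4615 / (1 + 0.058)^8 = 126,538.4615 / 1.569948 = 80,600.40

80600.40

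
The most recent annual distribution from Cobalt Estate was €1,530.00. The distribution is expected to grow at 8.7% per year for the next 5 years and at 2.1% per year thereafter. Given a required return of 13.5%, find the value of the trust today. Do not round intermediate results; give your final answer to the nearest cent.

€17772.75

D_1 = 1663.11000
D_2 = 1807.80057
D_3 = 1965.07922
D_4 = 2136.04111
D_5 = 2321.87669
Terminal value at year 5: TV = D_5×(1+g_2)/(r−g_2) = 2370.63610/0.114 = 20795.05350
P_0 = D_1/(1+r)^1 + D_2/(1+r)^2 + D_3/(1+r)^3 + D_4/(1+r)^4 + D_5/(1+r)^5 + TV/(1+r)^5
    = 1465.29515 + 1403.32672 + 1343.97899 + 1287.14111 + 1232.70695 + 11040.29643 = 17772.74535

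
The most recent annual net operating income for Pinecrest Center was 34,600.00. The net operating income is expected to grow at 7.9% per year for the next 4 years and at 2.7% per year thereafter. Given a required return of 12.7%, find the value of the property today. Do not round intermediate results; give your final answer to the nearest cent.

422841.38

D_1 = 37333.40000
D_2 = 40282.73860
D_3 = 43465.07495
D_4 = 46898.81587
Terminal value at year 4: TV = D_4×(1+g_2)/(r−g_2) = 48165.08390/0.1 = 481650.83899
P_0 = D_1/(1+r)^1 + D_2/(1+r)^2 + D_3/(1+r)^3 + D_4/(1+r)^4 + TV/(1+r)^4
    = 33126.35315 + 31715.47032 + 30364.67833 + 29071.41785 + 298563.46129 = 422841.38093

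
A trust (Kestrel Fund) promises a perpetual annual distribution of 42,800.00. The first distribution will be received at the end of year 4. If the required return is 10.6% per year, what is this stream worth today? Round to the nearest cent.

Value at end of year 3: C / r = 42,800.00 / 0.106 = 403,773.5849
Discount to today: PV = 403,773.5849 / (1 + 0.106)^3 = 403,773.5849 / 1.352899 = 298,450.65

298450.65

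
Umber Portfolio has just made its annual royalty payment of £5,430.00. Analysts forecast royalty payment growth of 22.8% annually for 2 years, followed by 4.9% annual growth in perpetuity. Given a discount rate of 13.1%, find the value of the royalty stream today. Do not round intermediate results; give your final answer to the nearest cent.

D_1 = 6668.04000
D_2 = 8188.35312
Terminal value at year 2: TV = D_2×(1+g_2)/(r−g_2) = 8589.58242/0.082 = 104751.00516
P_0 = D_1/(1+r)^1 + D_2/(1+r)^2 + TV/(1+r)^2
    = 5895.70292 + 6401.34676 + 81890.39938 = 94187.44905

£94187.45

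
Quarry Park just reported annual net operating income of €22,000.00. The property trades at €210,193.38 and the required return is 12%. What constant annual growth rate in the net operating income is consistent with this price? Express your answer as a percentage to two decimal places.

1.39%

P = D₀(1+g)/(r−g) ⇒ P(r−g) = D₀(1+g) ⇒ g(P+D₀) = P·r − D₀
g = (P·r − D₀)/(P + D₀) = (€210,193.38×0.12 − €22,000.00) / (€210,193.38 + €22,000.00) = 0.013882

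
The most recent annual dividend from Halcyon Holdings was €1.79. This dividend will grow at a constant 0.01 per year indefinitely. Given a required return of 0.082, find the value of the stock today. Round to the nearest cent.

D₁ = D₀ × (1 + g) = €1.79 × 1.01 = €1.8079
Growing perpetuity: P = D₁ / (r − g) = €1.8079 / (0.082 − 0.01) = €25.11

€25.11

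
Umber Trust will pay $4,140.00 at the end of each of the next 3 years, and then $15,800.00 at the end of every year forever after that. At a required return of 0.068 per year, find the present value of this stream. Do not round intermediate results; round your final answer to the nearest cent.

PV of 3-year annuity: $4,140.00 × [1 − (1+0.068)^−3] / 0.068 = 10904.49131
Perpetuity value at year 3: $15,800.00 / 0.068 = 232352.94118
PV of perpetuity: 232352.94118 / (1+0.068)^3 = 190736.76662
Total PV = 10904.49131 + 190736.76662 = 201641.25793

$201641.26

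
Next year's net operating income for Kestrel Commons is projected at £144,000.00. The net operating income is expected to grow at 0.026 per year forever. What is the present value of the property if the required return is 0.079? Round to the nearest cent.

Growing perpetuity: P = D₁ / (r − g) = £144,000.0000 / (0.079 − 0.026) = £2,716,981.13

£2716981.13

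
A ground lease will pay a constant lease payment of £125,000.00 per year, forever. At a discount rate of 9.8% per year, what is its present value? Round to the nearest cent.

Level perpetuity: PV = C / r = £125,000.00 / 0.098 = £1,275,510.20

£1275510.20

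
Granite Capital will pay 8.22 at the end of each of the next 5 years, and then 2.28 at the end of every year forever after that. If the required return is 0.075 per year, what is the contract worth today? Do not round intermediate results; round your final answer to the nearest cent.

54.43

PV of 5-year annuity: 8.22 × [1 − (1+0.075)^−5] / 0.075 = 33.25717
Perpetuity value at year 5: 2.28 / 0.075 = 30.40000
PV of perpetuity: 30.40000 / (1+0.075)^5 = 21.17538
Total PV = 33.25717 + 21.17538 = 54.43256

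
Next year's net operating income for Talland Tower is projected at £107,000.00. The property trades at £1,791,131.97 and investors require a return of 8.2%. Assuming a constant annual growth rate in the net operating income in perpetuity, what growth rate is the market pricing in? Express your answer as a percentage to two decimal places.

P = D₁/(r−g) ⇒ g = r − D₁/P = 0.082 − £107,000.00/£1,791,131.97 = 0.022261

2.23%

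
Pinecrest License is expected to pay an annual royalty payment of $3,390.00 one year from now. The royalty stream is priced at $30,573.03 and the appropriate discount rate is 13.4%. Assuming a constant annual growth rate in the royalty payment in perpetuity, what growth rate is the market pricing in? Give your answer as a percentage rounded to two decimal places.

P = D₁/(r−g) ⇒ g = r − D₁/P = 0.134 − $3,390.00/$30,573.03 = 0.023118

2.31%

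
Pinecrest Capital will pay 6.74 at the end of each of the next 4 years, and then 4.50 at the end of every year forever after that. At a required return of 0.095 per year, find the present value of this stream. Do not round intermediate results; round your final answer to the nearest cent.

54.55

PV of 4-year annuity: 6.74 × [1 − (1+0.095)^−4] / 0.095 = 21.59820
Perpetuity value at year 4: 4.50 / 0.095 = 47.36842
PV of perpetuity: 47.36842 / (1+0.095)^4 = 32.94826
Total PV = 21.59820 + 32.94826 = 54.54646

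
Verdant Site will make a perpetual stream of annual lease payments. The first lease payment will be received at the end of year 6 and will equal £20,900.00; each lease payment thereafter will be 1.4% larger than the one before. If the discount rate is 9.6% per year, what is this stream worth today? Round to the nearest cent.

Value at end of year 5: C₁ / (r − g) = £20,900.00 / (0.096 − 0.014) = £254,878.0488
Discount to today: PV = £254,878.0488 / (1 + 0.096)^5 = £254,878.0488 / 1.581440 = £161,168.31

£161168.31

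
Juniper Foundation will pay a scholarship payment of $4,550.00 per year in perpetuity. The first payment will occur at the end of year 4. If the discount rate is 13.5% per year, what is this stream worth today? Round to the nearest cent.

Value at end of year 3: C / r = $4,550.00 / 0.135 = $33,703.7037
Discount to today: PV = $33,703.7037 / (1 + 0.135)^3 = $33,703.7037 / 1.462135 = $23,051.01

$23051.01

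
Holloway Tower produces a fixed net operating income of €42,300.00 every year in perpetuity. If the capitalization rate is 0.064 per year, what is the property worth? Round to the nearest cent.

Level perpetuity: PV = C / r = €42,300.00 / 0.064 = €660,937.50

€660937.50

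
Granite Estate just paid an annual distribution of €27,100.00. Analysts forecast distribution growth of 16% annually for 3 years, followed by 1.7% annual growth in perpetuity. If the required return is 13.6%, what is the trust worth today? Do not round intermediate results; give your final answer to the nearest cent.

€331377.71

D_1 = 31436.00000
D_2 = 36465.76000
D_3 = 42300.28160
Terminal value at year 3: TV = D_3×(1+g_2)/(r−g_2) = 43019.38639/0.119 = 361507.44863
P_0 = D_1/(1+r)^1 + D_2/(1+r)^2 + D_3/(1+r)^3 + TV/(1+r)^3
    = 27672.53521 + 28257.16624 + 28854.14862 + 246593.85839 = 331377.70846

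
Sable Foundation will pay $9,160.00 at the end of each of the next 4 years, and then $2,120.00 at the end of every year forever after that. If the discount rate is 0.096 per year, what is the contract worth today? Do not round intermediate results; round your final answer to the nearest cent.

PV of 4-year annuity: $9,160.00 × [1 − (1+0.096)^−4] / 0.096 = 29289.17887
Perpetuity value at year 4: $2,120.00 / 0.096 = 22083.33333
PV of perpetuity: 22083.33333 / (1+0.096)^4 = 15304.61508
Total PV = 29289.17887 + 15304.61508 = 44593.79395

$44593.79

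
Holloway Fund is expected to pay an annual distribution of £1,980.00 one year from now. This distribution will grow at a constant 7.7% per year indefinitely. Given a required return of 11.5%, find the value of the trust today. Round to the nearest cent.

Growing perpetuity: P = D₁ / (r − g) = £1,980.0000 / (0.115 − 0.077) = £52,105.26

£52105.26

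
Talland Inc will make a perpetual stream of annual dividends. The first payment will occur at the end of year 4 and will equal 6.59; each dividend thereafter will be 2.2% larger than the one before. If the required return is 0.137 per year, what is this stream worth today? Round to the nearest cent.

Value at end of year 3: C₁ / (r − g) = 6.59 / (0.137 − 0.022) = 57.3043
Discount to today: PV = 57.3043 / (1 + 0.137)^3 = 57.3043 / 1.469878 = 38.99

38.99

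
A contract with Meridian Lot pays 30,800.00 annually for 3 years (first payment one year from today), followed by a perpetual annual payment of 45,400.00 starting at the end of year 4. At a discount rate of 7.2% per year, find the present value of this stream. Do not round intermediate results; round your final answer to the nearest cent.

PV of 3-year annuity: 30,800.00 × [1 − (1+0.072)^−3] / 0.072 = 80534.48646
Perpetuity value at year 3: 45,400.00 / 0.072 = 630555.55556
PV of perpetuity: 630555.55556 / (1+0.072)^3 = 511845.63071
Total PV = 80534.48646 + 511845.63071 = 592380.11717

592380.12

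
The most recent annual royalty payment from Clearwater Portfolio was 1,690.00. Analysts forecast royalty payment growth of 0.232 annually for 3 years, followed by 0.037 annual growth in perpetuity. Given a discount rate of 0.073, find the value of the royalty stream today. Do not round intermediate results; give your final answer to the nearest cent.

80414.36

D_1 = 2082.08000
D_2 = 2565.12256
D_3 = 3160.23099
Terminal value at year 3: TV = D_3×(1+g_2)/(r−g_2) = 3277.15954/0.036 = 91032.20946
P_0 = D_1/(1+r)^1 + D_2/(1+r)^2 + D_3/(1+r)^3 + TV/(1+r)^3
    = 1940.42870 + 2227.96660 + 2558.11263 + 73687.85553 = 80414.36347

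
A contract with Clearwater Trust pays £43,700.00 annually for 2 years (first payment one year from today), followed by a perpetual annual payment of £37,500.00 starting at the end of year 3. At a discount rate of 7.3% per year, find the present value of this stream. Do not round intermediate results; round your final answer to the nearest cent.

£524861.90

PV of 2-year annuity: £43,700.00 × [1 − (1+0.073)^−2] / 0.073 = 78683.06974
Perpetuity value at year 2: £37,500.00 / 0.073 = 513698.63014
PV of perpetuity: 513698.63014 / (1+0.073)^2 = 446178.83345
Total PV = 78683.06974 + 446178.83345 = 524861.90319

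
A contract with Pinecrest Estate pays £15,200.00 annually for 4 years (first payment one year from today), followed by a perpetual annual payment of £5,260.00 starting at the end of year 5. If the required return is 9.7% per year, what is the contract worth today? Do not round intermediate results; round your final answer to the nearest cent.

PV of 4-year annuity: £15,200.00 × [1 − (1+0.097)^−4] / 0.097 = 48496.52574
Perpetuity value at year 4: £5,260.00 / 0.097 = 54226.80412
PV of perpetuity: 54226.80412 / (1+0.097)^4 = 37444.45377
Total PV = 48496.52574 + 37444.45377 = 85940.97951

£85940.98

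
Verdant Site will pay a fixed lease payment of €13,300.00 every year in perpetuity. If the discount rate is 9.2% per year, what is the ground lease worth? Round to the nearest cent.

€144565.22

Level perpetuity: PV = C / r = €13,300.00 / 0.092 = €144,565.22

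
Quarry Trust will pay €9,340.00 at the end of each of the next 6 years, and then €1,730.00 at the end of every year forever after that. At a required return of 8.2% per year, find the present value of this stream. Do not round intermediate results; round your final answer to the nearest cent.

€56065.24

PV of 6-year annuity: €9,340.00 × [1 − (1+0.082)^−6] / 0.082 = 42916.96951
Perpetuity value at year 6: €1,730.00 / 0.082 = 21097.56098
PV of perpetuity: 21097.56098 / (1+0.082)^6 = 13148.27219
Total PV = 42916.96951 + 13148.27219 = 56065.24170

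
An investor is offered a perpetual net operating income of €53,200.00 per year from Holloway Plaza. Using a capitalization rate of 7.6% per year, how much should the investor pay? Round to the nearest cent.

€700000.00

Level perpetuity: PV = C / r = €53,200.00 / 0.076 = €700,000.00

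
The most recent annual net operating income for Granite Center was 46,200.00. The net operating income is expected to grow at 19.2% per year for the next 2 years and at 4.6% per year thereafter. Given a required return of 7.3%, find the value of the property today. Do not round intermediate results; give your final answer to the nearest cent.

D_1 = 55070.40000
D_2 = 65643.91680
Terminal value at year 2: TV = D_2×(1+g_2)/(r−g_2) = 68663.53697/0.027 = 2543093.96196
P_0 = D_1/(1+r)^1 + D_2/(1+r)^2 + TV/(1+r)^2
    = 51323.76514 + 57015.77638 + 2208833.41074 = 2317172.95226

2317172.95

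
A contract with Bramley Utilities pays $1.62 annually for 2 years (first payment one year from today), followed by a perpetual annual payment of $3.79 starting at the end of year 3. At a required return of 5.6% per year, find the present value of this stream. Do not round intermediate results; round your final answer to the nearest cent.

PV of 2-year annuity: $1.62 × [1 − (1+0.056)^−2] / 0.056 = 2.98683
Perpetuity value at year 2: $3.79 / 0.056 = 67.67857
PV of perpetuity: 67.67857 / (1+0.056)^2 = 60.69087
Total PV = 2.98683 + 60.69087 = 63.67770

$63.68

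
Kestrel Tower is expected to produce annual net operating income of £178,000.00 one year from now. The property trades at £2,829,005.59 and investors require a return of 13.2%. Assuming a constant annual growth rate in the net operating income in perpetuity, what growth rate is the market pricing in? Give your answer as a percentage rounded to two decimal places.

6.91%

P = D₁/(r−g) ⇒ g = r − D₁/P = 0.132 − £178,000.00/£2,829,005.59 = 0.069080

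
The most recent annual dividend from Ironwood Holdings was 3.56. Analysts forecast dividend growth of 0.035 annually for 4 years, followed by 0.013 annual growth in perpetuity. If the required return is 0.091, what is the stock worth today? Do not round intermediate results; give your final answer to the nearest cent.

D_1 = 3.68460
D_2 = 3.81356
D_3 = 3.94704
D_4 = 4.08518
Terminal value at year 4: TV = D_4×(1+g_2)/(r−g_2) = 4.13829/0.078 = 53.05499
P_0 = D_1/(1+r)^1 + D_2/(1+r)^2 + D_3/(1+r)^3 + D_4/(1+r)^4 + TV/(1+r)^4
    = 3.37727 + 3.20392 + 3.03946 + 2.88345 + 37.44788 = 49.95198

49.95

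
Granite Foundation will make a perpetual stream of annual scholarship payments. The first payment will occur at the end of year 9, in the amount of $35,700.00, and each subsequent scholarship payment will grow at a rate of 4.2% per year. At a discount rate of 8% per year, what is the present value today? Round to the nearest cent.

Value at end of year 8: C₁ / (r − g) = $35,700.00 / (0.08 − 0.042) = $939,473.6842
Discount to today: PV = $939,473.6842 / (1 + 0.08)^8 = $939,473.6842 / 1.850930 = $507,568.40

$507568.40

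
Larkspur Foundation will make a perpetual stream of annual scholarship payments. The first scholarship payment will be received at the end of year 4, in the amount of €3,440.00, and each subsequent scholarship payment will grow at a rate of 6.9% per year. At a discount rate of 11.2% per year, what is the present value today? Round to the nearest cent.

Value at end of year 3: C₁ / (r − g) = €3,440.00 / (0.112 − 0.069) = €80,000.0000
Discount to today: PV = €80,000.0000 / (1 + 0.112)^3 = €80,000.0000 / 1.375037 = €58,180.26

€58180.26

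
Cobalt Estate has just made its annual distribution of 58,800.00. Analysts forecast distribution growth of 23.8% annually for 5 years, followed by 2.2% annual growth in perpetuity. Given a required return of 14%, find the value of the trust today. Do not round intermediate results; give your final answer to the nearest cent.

1148266.55

D_1 = 72794.40000
D_2 = 90119.46720
D_3 = 111567.90039
D_4 = 138121.06069
D_5 = 170993.87313
Terminal value at year 5: TV = D_5×(1+g_2)/(r−g_2) = 174755.73834/0.118 = 1480980.83339
P_0 = D_1/(1+r)^1 + D_2/(1+r)^2 + D_3/(1+r)^3 + D_4/(1+r)^4 + D_5/(1+r)^5 + TV/(1+r)^5
    = 63854.73684 + 69344.00369 + 75305.15489 + 81778.75592 + 88808.85950 + 769175.03738 = 1148266.54823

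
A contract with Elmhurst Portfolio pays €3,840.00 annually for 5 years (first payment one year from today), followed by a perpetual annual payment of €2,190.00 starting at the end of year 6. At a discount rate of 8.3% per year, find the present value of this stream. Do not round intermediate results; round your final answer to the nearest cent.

€32921.75

PV of 5-year annuity: €3,840.00 × [1 − (1+0.083)^−5] / 0.083 = 15211.53930
Perpetuity value at year 5: €2,190.00 / 0.083 = 26385.54217
PV of perpetuity: 26385.54217 / (1+0.083)^5 = 17710.21116
Total PV = 15211.53930 + 17710.21116 = 32921.75046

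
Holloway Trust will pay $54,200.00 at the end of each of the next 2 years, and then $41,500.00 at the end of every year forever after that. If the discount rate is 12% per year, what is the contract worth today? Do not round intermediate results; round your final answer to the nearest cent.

PV of 2-year annuity: $54,200.00 × [1 − (1+0.12)^−2] / 0.12 = 91600.76531
Perpetuity value at year 2: $41,500.00 / 0.12 = 345833.33333
PV of perpetuity: 345833.33333 / (1+0.12)^2 = 275696.21599
Total PV = 91600.76531 + 275696.21599 = 367296.98129

$367296.98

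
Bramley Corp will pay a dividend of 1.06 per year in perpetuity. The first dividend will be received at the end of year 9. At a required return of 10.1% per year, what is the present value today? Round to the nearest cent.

Value at end of year 8: C / r = 1.06 / 0.101 = 10.4950
Discount to today: PV = 10.4950 / (1 + 0.101)^8 = 10.4950 / 2.159228 = 4.86

4.86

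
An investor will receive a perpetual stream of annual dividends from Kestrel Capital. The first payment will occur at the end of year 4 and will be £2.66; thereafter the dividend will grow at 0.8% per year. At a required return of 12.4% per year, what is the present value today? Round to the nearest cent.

Value at end of year 3: C₁ / (r − g) = £2.66 / (0.124 − 0.008) = £22.9310
Discount to today: PV = £22.9310 / (1 + 0.124)^3 = £22.9310 / 1.420035 = £16.15

£16.15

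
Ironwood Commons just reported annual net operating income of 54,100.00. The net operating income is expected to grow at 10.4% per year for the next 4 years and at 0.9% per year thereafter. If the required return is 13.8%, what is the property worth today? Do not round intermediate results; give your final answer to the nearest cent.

575517.81

D_1 = 59726.40000
D_2 = 65937.94560
D_3 = 72795.49194
D_4 = 80366.22310
Terminal value at year 4: TV = D_4×(1+g_2)/(r−g_2) = 81089.51911/0.129 = 628600.92335
P_0 = D_1/(1+r)^1 + D_2/(1+r)^2 + D_3/(1+r)^3 + D_4/(1+r)^4 + TV/(1+r)^4
    = 52483.65554 + 50915.60256 + 49394.39826 + 47918.64296 + 374805.50963 = 575517.80895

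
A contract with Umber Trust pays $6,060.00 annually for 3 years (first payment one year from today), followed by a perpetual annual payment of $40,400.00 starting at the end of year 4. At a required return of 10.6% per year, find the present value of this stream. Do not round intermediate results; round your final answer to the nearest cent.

PV of 3-year annuity: $6,060.00 × [1 − (1+0.106)^−3] / 0.106 = 14912.54700
Perpetuity value at year 3: $40,400.00 / 0.106 = 381132.07547
PV of perpetuity: 381132.07547 / (1+0.106)^3 = 281715.09548
Total PV = 14912.54700 + 281715.09548 = 296627.64248

$296627.64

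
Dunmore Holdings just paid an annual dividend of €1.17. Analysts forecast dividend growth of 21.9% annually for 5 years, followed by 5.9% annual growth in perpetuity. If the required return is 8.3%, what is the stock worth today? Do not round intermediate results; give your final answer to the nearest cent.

€101.73

D_1 = 1.42623
D_2 = 1.73857
D_3 = 2.11932
D_4 = 2.58345
D_5 = 3.14923
Terminal value at year 5: TV = D_5×(1+g_2)/(r−g_2) = 3.33503/0.024 = 138.95978
P_0 = D_1/(1+r)^1 + D_2/(1+r)^2 + D_3/(1+r)^3 + D_4/(1+r)^4 + D_5/(1+r)^5 + TV/(1+r)^5
    = 1.31693 + 1.48230 + 1.66844 + 1.87796 + 2.11379 + 93.27104 = 101.73046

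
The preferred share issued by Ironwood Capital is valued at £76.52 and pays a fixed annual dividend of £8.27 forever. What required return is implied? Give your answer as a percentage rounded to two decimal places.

10.81%

P = C/r ⇒ r = C/P = £8.27/£76.52 = 0.108076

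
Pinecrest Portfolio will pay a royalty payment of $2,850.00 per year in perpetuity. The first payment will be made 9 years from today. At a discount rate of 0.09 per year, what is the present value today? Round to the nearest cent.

Value at end of year 8: C / r = $2,850.00 / 0.09 = $31,666.6667
Discount to today: PV = $31,666.6667 / (1 + 0.09)^8 = $31,666.6667 / 1.992563 = $15,892.43

$15892.43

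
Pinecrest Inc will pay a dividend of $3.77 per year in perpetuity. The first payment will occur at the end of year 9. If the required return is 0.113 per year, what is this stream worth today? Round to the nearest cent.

$14.17

Value at end of year 8: C / r = $3.77 / 0.113 = $33.3628
Discount to today: PV = $33.3628 / (1 + 0.113)^8 = $33.3628 / 2.354840 = $14.17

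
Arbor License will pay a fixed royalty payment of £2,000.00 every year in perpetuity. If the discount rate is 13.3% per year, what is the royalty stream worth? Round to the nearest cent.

£15037.59

Level perpetuity: PV = C / r = £2,000.00 / 0.133 = £15,037.59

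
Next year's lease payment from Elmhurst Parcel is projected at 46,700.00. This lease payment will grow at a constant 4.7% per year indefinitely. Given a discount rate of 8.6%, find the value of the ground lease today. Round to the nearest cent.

Growing perpetuity: P = D₁ / (r − g) = 46,700.0000 / (0.086 − 0.047) = 1,197,435.90

1197435.90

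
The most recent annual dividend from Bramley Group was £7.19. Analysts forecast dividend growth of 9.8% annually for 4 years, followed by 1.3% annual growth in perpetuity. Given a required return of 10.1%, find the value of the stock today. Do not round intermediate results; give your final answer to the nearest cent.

£110.43

D_1 = 7.89462
D_2 = 8.66829
D_3 = 9.51779
D_4 = 10.45053
Terminal value at year 4: TV = D_4×(1+g_2)/(r−g_2) = 10.58639/0.088 = 120.29983
P_0 = D_1/(1+r)^1 + D_2/(1+r)^2 + D_3/(1+r)^3 + D_4/(1+r)^4 + TV/(1+r)^4
    = 7.17041 + 7.15087 + 7.13139 + 7.11195 + 81.86830 = 110.43292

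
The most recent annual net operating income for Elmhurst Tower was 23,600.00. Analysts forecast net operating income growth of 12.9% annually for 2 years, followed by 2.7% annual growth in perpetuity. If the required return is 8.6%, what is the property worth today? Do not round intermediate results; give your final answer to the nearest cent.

494015.47

D_1 = 26644.40000
D_2 = 30081.52760
Terminal value at year 2: TV = D_2×(1+g_2)/(r−g_2) = 30893.72885/0.059 = 523622.52280
P_0 = D_1/(1+r)^1 + D_2/(1+r)^2 + TV/(1+r)^2
    = 24534.43831 + 25505.87555 + 443975.15576 = 494015.46961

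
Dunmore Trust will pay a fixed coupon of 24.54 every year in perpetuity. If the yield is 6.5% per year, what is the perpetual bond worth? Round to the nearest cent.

Level perpetuity: PV = C / r = 24.54 / 0.065 = 377.54

377.54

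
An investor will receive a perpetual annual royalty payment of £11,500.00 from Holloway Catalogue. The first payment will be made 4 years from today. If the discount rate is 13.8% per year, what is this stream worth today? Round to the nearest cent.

£56544.71

Value at end of year 3: C / r = £11,500.00 / 0.138 = £83,333.3333
Discount to today: PV = £83,333.3333 / (1 + 0.138)^3 = £83,333.3333 / 1.473760 = £56,544.71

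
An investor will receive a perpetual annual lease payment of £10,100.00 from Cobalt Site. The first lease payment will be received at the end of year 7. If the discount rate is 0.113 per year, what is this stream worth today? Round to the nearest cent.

Value at end of year 6: C / r = £10,100.00 / 0.113 = £89,380.5310
Discount to today: PV = £89,380.5310 / (1 + 0.113)^6 = £89,380.5310 / 1.900951 = £47,018.84

£47018.84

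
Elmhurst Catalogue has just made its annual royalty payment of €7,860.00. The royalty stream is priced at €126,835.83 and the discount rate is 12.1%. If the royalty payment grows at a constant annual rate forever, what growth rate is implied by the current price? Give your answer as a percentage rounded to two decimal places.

P = D₀(1+g)/(r−g) ⇒ P(r−g) = D₀(1+g) ⇒ g(P+D₀) = P·r − D₀
g = (P·r − D₀)/(P + D₀) = (€126,835.83×0.121 − €7,860.00) / (€126,835.83 + €7,860.00) = 0.055586

5.56%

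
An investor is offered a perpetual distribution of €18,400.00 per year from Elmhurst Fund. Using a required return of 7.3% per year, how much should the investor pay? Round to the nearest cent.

€252054.79

Level perpetuity: PV = C / r = €18,400.00 / 0.073 = €252,054.79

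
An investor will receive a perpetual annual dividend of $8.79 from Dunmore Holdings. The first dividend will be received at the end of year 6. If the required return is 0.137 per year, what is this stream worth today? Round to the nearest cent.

$33.76

Value at end of year 5: C / r = $8.79 / 0.137 = $64.1606
Discount to today: PV = $64.1606 / (1 + 0.137)^5 = $64.1606 / 1.900213 = $33.76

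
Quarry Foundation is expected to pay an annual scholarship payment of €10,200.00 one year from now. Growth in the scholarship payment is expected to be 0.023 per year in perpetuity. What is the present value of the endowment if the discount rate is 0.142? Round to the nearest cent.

Growing perpetuity: P = D₁ / (r − g) = €10,200.0000 / (0.142 − 0.023) = €85,714.29

€85714.29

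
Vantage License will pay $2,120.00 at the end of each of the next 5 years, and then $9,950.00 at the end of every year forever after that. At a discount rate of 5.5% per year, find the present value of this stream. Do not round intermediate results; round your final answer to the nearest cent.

PV of 5-year annuity: $2,120.00 × [1 − (1+0.055)^−5] / 0.055 = 9053.00309
Perpetuity value at year 5: $9,950.00 / 0.055 = 180909.09091
PV of perpetuity: 180909.09091 / (1+0.055)^5 = 138419.76038
Total PV = 9053.00309 + 138419.76038 = 147472.76346

$147472.76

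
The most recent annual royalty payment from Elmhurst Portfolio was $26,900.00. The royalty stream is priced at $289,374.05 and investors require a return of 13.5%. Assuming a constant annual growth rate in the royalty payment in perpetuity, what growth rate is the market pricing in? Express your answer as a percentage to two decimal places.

P = D₀(1+g)/(r−g) ⇒ P(r−g) = D₀(1+g) ⇒ g(P+D₀) = P·r − D₀
g = (P·r − D₀)/(P + D₀) = ($289,374.05×0.135 − $26,900.00) / ($289,374.05 + $26,900.00) = 0.038465

3.85%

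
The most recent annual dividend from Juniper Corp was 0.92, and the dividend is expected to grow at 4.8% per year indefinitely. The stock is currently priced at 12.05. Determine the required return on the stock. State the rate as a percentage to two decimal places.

12.80%

D₁ = 0.92 × 1.048 = 0.9642
P = D₁/(r − g) ⇒ r = D₁/P + g = 0.9642/12.05 + 0.048 = 0.080013 + 0.048 = 0.128013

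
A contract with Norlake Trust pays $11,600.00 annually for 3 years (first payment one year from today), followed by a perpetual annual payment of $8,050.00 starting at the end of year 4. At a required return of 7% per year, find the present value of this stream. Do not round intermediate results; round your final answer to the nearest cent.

PV of 3-year annuity: $11,600.00 × [1 − (1+0.07)^−3] / 0.07 = 30442.06612
Perpetuity value at year 3: $8,050.00 / 0.07 = 115000.00000
PV of perpetuity: 115000.00000 / (1+0.07)^3 = 93874.25584
Total PV = 30442.06612 + 93874.25584 = 124316.32196

$124316.32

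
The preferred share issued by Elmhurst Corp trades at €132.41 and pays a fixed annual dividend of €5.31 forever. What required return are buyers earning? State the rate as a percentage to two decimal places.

P = C/r ⇒ r = C/P = €5.31/€132.41 = 0.040103

4.01%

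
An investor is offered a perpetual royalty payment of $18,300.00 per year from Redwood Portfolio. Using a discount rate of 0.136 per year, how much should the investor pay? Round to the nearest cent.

Level perpetuity: PV = C / r = $18,300.00 / 0.136 = $134,558.82

$134558.82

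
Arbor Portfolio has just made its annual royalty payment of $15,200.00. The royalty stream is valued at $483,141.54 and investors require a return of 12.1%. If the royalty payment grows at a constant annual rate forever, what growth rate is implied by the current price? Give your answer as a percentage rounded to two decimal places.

8.68%

P = D₀(1+g)/(r−g) ⇒ P(r−g) = D₀(1+g) ⇒ g(P+D₀) = P·r − D₀
g = (P·r − D₀)/(P + D₀) = ($483,141.54×0.121 − $15,200.00) / ($483,141.54 + $15,200.00) = 0.086808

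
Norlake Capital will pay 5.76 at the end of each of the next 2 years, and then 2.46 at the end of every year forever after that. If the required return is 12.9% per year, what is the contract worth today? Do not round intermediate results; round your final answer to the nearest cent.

PV of 2-year annuity: 5.76 × [1 − (1+0.129)^−2] / 0.129 = 9.62078
Perpetuity value at year 2: 2.46 / 0.129 = 19.06977
PV of perpetuity: 19.06977 / (1+0.129)^2 = 14.96089
Total PV = 9.62078 + 14.96089 = 24.58167

24.58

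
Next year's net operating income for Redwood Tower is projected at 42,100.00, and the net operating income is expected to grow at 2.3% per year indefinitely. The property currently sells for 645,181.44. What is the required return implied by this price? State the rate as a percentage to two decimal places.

P = D₁/(r − g) ⇒ r = D₁/P + g = 42,100.0000/645,181.44 + 0.023 = 0.065253 + 0.023 = 0.088253

8.83%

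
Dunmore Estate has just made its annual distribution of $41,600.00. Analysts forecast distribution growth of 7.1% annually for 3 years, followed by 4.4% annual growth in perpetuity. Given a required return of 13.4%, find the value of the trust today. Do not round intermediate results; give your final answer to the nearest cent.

$517958.52

D_1 = 44553.60000
D_2 = 47716.90560
D_3 = 51104.80590
Terminal value at year 3: TV = D_3×(1+g_2)/(r−g_2) = 53353.41736/0.09 = 592815.74841
P_0 = D_1/(1+r)^1 + D_2/(1+r)^2 + D_3/(1+r)^3 + TV/(1+r)^3
    = 39288.88889 + 37106.17284 + 35044.71879 + 406518.73800 = 517958.51852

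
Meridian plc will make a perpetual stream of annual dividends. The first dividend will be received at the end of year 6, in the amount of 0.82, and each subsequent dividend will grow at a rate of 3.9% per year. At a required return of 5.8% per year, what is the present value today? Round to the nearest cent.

32.56

Value at end of year 5: C₁ / (r − g) = 0.82 / (0.058 − 0.039) = 43.1579
Discount to today: PV = 43.1579 / (1 + 0.058)^5 = 43.1579 / 1.325648 = 32.56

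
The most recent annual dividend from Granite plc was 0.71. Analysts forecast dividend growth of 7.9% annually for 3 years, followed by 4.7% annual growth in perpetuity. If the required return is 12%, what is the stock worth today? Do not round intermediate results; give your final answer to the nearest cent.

11.08

D_1 = 0.76609
D_2 = 0.82661
D_3 = 0.89191
Terminal value at year 3: TV = D_3×(1+g_2)/(r−g_2) = 0.93383/0.073 = 12.79224
P_0 = D_1/(1+r)^1 + D_2/(1+r)^2 + D_3/(1+r)^3 + TV/(1+r)^3
    = 0.68401 + 0.65897 + 0.63485 + 9.10526 = 11.08309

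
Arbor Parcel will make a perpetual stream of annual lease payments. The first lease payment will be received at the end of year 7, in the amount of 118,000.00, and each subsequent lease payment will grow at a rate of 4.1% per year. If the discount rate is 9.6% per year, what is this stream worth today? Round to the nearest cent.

1237815.72

Value at end of year 6: C₁ / (r − g) = 118,000.00 / (0.096 − 0.041) = 2,145,454.5455
Discount to today: PV = 2,145,454.5455 / (1 + 0.096)^6 = 2,145,454.5455 / 1.733258 = 1,237,815.72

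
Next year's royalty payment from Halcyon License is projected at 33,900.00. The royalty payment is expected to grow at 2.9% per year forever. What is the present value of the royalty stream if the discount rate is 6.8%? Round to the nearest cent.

869230.77

Growing perpetuity: P = D₁ / (r − g) = 33,900.0000 / (0.068 − 0.029) = 869,230.77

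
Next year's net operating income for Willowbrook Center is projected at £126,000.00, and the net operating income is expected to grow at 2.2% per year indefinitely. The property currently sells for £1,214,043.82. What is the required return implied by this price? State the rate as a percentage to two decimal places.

P = D₁/(r − g) ⇒ r = D₁/P + g = £126,000.0000/£1,214,043.82 + 0.022 = 0.103785 + 0.022 = 0.125785

12.58%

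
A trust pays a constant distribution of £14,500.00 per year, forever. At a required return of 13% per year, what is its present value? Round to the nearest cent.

Level perpetuity: PV = C / r = £14,500.00 / 0.13 = £111,538.46

£111538.46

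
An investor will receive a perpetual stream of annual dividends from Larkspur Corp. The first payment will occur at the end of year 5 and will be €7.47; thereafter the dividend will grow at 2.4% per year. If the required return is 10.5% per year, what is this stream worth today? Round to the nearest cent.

€61.86

Value at end of year 4: C₁ / (r − g) = €7.47 / (0.105 − 0.024) = €92.2222
Discount to today: PV = €92.2222 / (1 + 0.105)^4 = €92.2222 / 1.490902 = €61.86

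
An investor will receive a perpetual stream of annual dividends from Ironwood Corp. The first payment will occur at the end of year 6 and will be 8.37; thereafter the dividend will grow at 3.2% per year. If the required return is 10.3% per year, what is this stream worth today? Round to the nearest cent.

72.21

Value at end of year 5: C₁ / (r − g) = 8.37 / (0.103 − 0.032) = 117.8873
Discount to today: PV = 117.8873 / (1 + 0.103)^5 = 117.8873 / 1.632592 = 72.21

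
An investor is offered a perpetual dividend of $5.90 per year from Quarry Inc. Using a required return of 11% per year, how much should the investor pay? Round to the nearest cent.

Level perpetuity: PV = C / r = $5.90 / 0.11 = $53.64

$53.64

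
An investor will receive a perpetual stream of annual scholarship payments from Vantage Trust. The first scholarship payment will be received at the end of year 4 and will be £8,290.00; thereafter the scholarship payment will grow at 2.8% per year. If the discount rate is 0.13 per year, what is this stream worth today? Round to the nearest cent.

£56327.31

Value at end of year 3: C₁ / (r − g) = £8,290.00 / (0.13 − 0.028) = £81,274.5098
Discount to today: PV = £81,274.5098 / (1 + 0.13)^3 = £81,274.5098 / 1.442897 = £56,327.31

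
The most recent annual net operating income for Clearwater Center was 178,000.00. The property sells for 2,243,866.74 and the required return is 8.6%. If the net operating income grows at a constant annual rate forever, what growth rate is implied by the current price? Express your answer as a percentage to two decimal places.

P = D₀(1+g)/(r−g) ⇒ P(r−g) = D₀(1+g) ⇒ g(P+D₀) = P·r − D₀
g = (P·r − D₀)/(P + D₀) = (2,243,866.74×0.086 − 178,000.00) / (2,243,866.74 + 178,000.00) = 0.006182

0.62%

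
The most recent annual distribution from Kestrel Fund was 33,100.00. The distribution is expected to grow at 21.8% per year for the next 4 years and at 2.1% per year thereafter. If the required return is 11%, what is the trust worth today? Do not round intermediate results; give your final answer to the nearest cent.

718398.93

D_1 = 40315.80000
D_2 = 49104.64440
D_3 = 59809.45688
D_4 = 72847.91848
Terminal value at year 4: TV = D_4×(1+g_2)/(r−g_2) = 74377.72477/0.089 = 835704.77266
P_0 = D_1/(1+r)^1 + D_2/(1+r)^2 + D_3/(1+r)^3 + D_4/(1+r)^4 + TV/(1+r)^4
    = 36320.54054 + 39854.43097 + 43732.15939 + 47987.18030 + 550504.61899 = 718398.93020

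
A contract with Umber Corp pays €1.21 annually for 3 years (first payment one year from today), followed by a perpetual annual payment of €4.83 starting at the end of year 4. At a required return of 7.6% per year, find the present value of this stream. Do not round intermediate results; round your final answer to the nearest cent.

€54.16

PV of 3-year annuity: €1.21 × [1 − (1+0.076)^−3] / 0.076 = 3.14093
Perpetuity value at year 3: €4.83 / 0.076 = 63.55263
PV of perpetuity: 63.55263 / (1+0.076)^3 = 51.01486
Total PV = 3.14093 + 51.01486 = 54.15579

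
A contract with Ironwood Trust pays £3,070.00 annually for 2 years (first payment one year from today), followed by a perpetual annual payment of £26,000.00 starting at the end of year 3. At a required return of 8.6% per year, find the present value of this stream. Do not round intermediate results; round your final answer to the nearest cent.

£261769.25

PV of 2-year annuity: £3,070.00 × [1 − (1+0.086)^−2] / 0.086 = 5429.91497
Perpetuity value at year 2: £26,000.00 / 0.086 = 302325.58140
PV of perpetuity: 302325.58140 / (1+0.086)^2 = 256339.33081
Total PV = 5429.91497 + 256339.33081 = 261769.24578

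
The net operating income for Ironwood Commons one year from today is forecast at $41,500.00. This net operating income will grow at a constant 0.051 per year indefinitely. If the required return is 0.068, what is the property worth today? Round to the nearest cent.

$2441176.47

Growing perpetuity: P = D₁ / (r − g) = $41,500.0000 / (0.068 − 0.051) = $2,441,176.47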